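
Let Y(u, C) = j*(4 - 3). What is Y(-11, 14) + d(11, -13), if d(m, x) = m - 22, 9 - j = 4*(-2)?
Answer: 6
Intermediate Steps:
j = 17 (j = 9 - 4*(-2) = 9 - 1*(-8) = 9 + 8 = 17)
Y(u, C) = 17 (Y(u, C) = 17*(4 - 3) = 17*1 = 17)
d(m, x) = -22 + m
Y(-11, 14) + d(11, -13) = 17 + (-22 + 11) = 17 - 11 = 6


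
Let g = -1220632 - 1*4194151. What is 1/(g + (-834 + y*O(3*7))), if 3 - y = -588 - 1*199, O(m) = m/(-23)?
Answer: -23/124575781 ≈ -1.8463e-7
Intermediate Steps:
O(m) = -m/23 (O(m) = m*(-1/23) = -m/23)
y = 790 (y = 3 - (-588 - 1*199) = 3 - (-588 - 199) = 3 - 1*(-787) = 3 + 787 = 790)
g = -5414783 (g = -1220632 - 4194151 = -5414783)
1/(g + (-834 + y*O(3*7))) = 1/(-5414783 + (-834 + 790*(-3*7/23))) = 1/(-5414783 + (-834 + 790*(-1/23*21))) = 1/(-5414783 + (-834 + 790*(-21/23))) = 1/(-5414783 + (-834 - 16590/23)) = 1/(-5414783 - 35772/23) = 1/(-124575781/23) = -23/124575781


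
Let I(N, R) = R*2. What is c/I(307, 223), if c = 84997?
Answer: 84997/446 ≈ 190.58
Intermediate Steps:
I(N, R) = 2*R
c/I(307, 223) = 84997/((2*223)) = 84997/446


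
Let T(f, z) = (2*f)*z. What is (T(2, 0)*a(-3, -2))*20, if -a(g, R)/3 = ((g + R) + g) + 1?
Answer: 0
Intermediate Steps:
a(g, R) = -3 - 6*g - 3*R (a(g, R) = -3*(((g + R) + g) + 1) = -3*(((R + g) + g) + 1) = -3*((R + 2*g) + 1) = -3*(1 + R + 2*g) = -3 - 6*g - 3*R)
T(f, z) = 2*f*z
(T(2, 0)*a(-3, -2))*20 = ((2*2*0)*(-3 - 6*(-3) - 3*(-2)))*20 = (0*(-3 + 18 + 6))*20 = (0*21)*20 = 0*20 = 0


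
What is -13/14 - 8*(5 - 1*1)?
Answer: -461/14 ≈ -32.929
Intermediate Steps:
-13/14 - 8*(5 - 1*1) = -13*1/14 - 8*(5 - 1) = -13/14 - 8*4 = -13/14 - 32 = -461/14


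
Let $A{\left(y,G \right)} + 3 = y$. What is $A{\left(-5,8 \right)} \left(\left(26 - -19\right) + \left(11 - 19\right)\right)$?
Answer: $-296$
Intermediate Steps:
$A{\left(y,G \right)} = -3 + y$
$A{\left(-5,8 \right)} \left(\left(26 - -19\right) + \left(11 - 19\right)\right) = \left(-3 - 5\right) \left(\left(26 - -19\right) + \left(11 - 19\right)\right) = - 8 \left(\left(26 + 19\right) - 8\right) = - 8 \left(45 - 8\right) = \left(-8\right) 37 = -296$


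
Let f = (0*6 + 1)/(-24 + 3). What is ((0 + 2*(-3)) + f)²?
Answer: 16129/441 ≈ 36.574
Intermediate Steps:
f = -1/21 (f = (0 + 1)/(-21) = 1*(-1/21) = -1/21 ≈ -0.047619)
((0 + 2*(-3)) + f)² = ((0 + 2*(-3)) - 1/21)² = ((0 - 6) - 1/21)² = (-6 - 1/21)² = (-127/21)² = 16129/441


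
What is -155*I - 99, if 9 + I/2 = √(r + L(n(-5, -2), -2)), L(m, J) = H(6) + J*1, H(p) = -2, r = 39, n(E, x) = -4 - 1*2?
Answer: 2691 - 310*√35 ≈ 857.02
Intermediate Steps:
n(E, x) = -6 (n(E, x) = -4 - 2 = -6)
L(m, J) = -2 + J (L(m, J) = -2 + J*1 = -2 + J)
I = -18 + 2*√35 (I = -18 + 2*√(39 + (-2 - 2)) = -18 + 2*√(39 - 4) = -18 + 2*√35 ≈ -6.1678)
-155*I - 99 = -155*(-18 + 2*√35) - 99 = (2790 - 310*√35) - 99 = 2691 - 310*√35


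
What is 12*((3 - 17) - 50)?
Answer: -768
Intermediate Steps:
12*((3 - 17) - 50) = 12*(-14 - 50) = 12*(-64) = -768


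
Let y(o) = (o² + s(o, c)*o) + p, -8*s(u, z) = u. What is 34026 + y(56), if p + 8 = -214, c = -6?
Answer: 36548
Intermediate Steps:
s(u, z) = -u/8
p = -222 (p = -8 - 214 = -222)
y(o) = -222 + 7*o²/8 (y(o) = (o² + (-o/8)*o) - 222 = (o² - o²/8) - 222 = 7*o²/8 - 222 = -222 + 7*o²/8)
34026 + y(56) = 34026 + (-222 + (7/8)*56²) = 34026 + (-222 + (7/8)*3136) = 34026 + (-222 + 2744) = 34026 + 2522 = 36548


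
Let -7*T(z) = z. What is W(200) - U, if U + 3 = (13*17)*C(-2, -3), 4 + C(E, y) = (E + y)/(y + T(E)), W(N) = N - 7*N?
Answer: -13682/19 ≈ -720.11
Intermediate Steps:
T(z) = -z/7
W(N) = -6*N
C(E, y) = -4 + (E + y)/(y - E/7)
U = -9118/19 (U = -3 + (13*17)*((-11*(-2) + 21*(-3))/(-2 - 7*(-3))) = -3 + 221*((22 - 63)/(-2 + 21)) = -3 + 221*(-41/19) = -3 - 9061/19 = -9118/19 ≈ -479.89)
W(200) - U = -6*200 - 1*(-9118/19) = -1200 + 9118/19 = -13682/19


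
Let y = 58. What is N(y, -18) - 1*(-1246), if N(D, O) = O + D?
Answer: 1286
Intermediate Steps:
N(D, O) = D + O
N(y, -18) - 1*(-1246) = (58 - 18) - 1*(-1246) = 40 + 1246 = 1286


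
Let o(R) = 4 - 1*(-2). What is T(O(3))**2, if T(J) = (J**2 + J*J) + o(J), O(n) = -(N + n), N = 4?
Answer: 10816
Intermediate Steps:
o(R) = 6 (o(R) = 4 + 2 = 6)
O(n) = -4 - n (O(n) = -(4 + n) = -4 - n)
T(J) = 6 + 2*J**2 (T(J) = (J**2 + J*J) + 6 = (J**2 + J**2) + 6 = 2*J**2 + 6 = 6 + 2*J**2)
T(O(3))**2 = (6 + 2*(-4 - 1*3)**2)**2 = (6 + 2*(-4 - 3)**2)**2 = (6 + 2*(-7)**2)**2 = (6 + 2*49)**2 = (6 + 98)**2 = 104**2 = 10816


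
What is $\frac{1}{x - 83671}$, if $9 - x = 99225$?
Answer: $- \frac{1}{182887} \approx -5.4679 \cdot 10^{-6}$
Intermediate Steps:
$x = -99216$ ($x = 9 - 99225 = -99216$)
$\frac{1}{x - 83671} = \frac{1}{-99216 - 83671} = \frac{1}{-182887} = - \frac{1}{182887}$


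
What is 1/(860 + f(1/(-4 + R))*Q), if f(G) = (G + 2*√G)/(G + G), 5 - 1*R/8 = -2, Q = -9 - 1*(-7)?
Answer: 859/737673 + 4*√13/737673 ≈ 0.0011840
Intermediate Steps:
Q = -2 (Q = -9 + 7 = -2)
R = 56 (R = 40 - 8*(-2) = 40 + 16 = 56)
f(G) = (G + 2*√G)/(2*G) (f(G) = (G + 2*√G)/((2*G)) = (G + 2*√G)*(1/(2*G)) = (G + 2*√G)/(2*G))
1/(860 + f(1/(-4 + R))*Q) = 1/(860 + (½ + (1/(-4 + 56))^(-½))*(-2)) = 1/(860 + (½ + (1/52)^(-½))*(-2)) = 1/(860 + (½ + 2*√13)*(-2)) = 1/(860 + (-1 - 4*√13)) = 1/(859 - 4*√13)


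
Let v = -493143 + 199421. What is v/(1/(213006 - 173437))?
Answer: -11622285818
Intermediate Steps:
v = -293722
v/(1/(213006 - 173437)) = -293722/(1/(213006 - 173437)) = -293722/(1/39569) = -293722/1/39569 = -293722*39569 = -11622285818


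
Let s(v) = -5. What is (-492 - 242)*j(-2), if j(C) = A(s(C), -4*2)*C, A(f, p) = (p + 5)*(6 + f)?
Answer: -4404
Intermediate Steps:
A(f, p) = (5 + p)*(6 + f)
j(C) = -3*C (j(C) = (30 + 5*(-5) + 6*(-4*2) - (-20)*2)*C = (30 - 25 + 6*(-8) - 5*(-8))*C = (30 - 25 - 48 + 40)*C = -3*C)
(-492 - 242)*j(-2) = (-492 - 242)*(-3*(-2)) = -734*6 = -4404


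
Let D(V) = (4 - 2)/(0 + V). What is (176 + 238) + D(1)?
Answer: 416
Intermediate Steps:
D(V) = 2/V
(176 + 238) + D(1) = (176 + 238) + 2/1 = 414 + 2*1 = 414 + 2 = 416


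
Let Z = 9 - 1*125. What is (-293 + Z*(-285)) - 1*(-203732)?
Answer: 236499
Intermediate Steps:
Z = -116 (Z = 9 - 125 = -116)
(-293 + Z*(-285)) - 1*(-203732) = (-293 - 116*(-285)) - 1*(-203732) = (-293 + 33060) + 203732 = 32767 + 203732 = 236499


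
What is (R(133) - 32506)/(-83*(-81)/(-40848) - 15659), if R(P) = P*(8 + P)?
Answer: 187260848/213215185 ≈ 0.87827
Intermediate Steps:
(R(133) - 32506)/(-83*(-81)/(-40848) - 15659) = (133*(8 + 133) - 32506)/(-83*(-81)/(-40848) - 15659) = (133*141 - 32506)/(6723*(-1/40848) - 15659) = (18753 - 32506)/(-2241/13616 - 15659) = -13753/(-213215185/13616) = -13753*(-13616/213215185) = 187260848/213215185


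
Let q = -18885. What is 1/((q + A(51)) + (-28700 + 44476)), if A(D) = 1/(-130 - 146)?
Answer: -276/858085 ≈ -0.00032165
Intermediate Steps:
A(D) = -1/276 (A(D) = 1/(-276) = -1/276)
1/((q + A(51)) + (-28700 + 44476)) = 1/((-18885 - 1/276) + (-28700 + 44476)) = 1/(-5212261/276 + 15776) = 1/(-858085/276) = -276/858085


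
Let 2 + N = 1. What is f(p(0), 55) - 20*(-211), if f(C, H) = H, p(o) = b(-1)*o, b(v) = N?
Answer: 4275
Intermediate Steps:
N = -1 (N = -2 + 1 = -1)
b(v) = -1
p(o) = -o
f(p(0), 55) - 20*(-211) = 55 - 20*(-211) = 55 + 4220 = 4275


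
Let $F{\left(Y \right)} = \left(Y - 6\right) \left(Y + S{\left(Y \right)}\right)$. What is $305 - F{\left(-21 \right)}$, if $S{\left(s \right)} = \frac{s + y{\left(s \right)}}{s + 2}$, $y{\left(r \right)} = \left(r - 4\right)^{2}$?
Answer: $- \frac{21286}{19} \approx -1120.3$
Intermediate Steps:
$y{\left(r \right)} = \left(-4 + r\right)^{2}$
$S{\left(s \right)} = \frac{s + \left(-4 + s\right)^{2}}{2 + s}$ ($S{\left(s \right)} = \frac{s + \left(-4 + s\right)^{2}}{s + 2} = \frac{s + \left(-4 + s\right)^{2}}{2 + s}$)
$F{\left(Y \right)} = \left(-6 + Y\right) \left(Y + \frac{Y + \left(-4 + Y\right)^{2}}{2 + Y}\right)$ ($F{\left(Y \right)} = \left(Y - 6\right) \left(Y + \frac{Y + \left(-4 + Y\right)^{2}}{2 + Y}\right) = \left(-6 + Y\right) \left(Y + \frac{Y + \left(-4 + Y\right)^{2}}{2 + Y}\right)$)
$305 - F{\left(-21 \right)} = 305 - \frac{-96 - 17 \left(-21\right)^{2} + 2 \left(-21\right)^{3} + 46 \left(-21\right)}{2 - 21} = 305 - \frac{-96 - 7497 + 2 \left(-9261\right) - 966}{-19} = 305 - - \frac{-96 - 7497 - 18522 - 966}{19} = 305 - \left(- \frac{1}{19}\right) \left(-27081\right) = 305 - \frac{27081}{19} = - \frac{21286}{19}$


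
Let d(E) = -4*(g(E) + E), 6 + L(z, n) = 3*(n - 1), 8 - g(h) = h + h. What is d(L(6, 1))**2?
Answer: 3136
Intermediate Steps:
g(h) = 8 - 2*h (g(h) = 8 - (h + h) = 8 - 2*h)
L(z, n) = -9 + 3*n (L(z, n) = -6 + 3*(n - 1) = -6 + 3*(-1 + n) = -6 + (-3 + 3*n) = -9 + 3*n)
d(E) = -32 + 4*E (d(E) = -4*((8 - 2*E) + E) = -4*(8 - E) = -32 + 4*E)
d(L(6, 1))**2 = (-32 + 4*(-9 + 3*1))**2 = (-32 + 4*(-9 + 3))**2 = (-32 + 4*(-6))**2 = (-32 - 24)**2 = (-56)**2 = 3136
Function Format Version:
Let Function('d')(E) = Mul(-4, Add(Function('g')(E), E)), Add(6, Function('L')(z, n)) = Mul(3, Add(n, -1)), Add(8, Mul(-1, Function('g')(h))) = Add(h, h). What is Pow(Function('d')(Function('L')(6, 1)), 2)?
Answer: 3136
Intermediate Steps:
Function('g')(h) = Add(8, Mul(-2, h)) (Function('g')(h) = Add(8, Mul(-1, Add(h, h))) = Add(8, Mul(-1, Mul(2, h))) = Add(8, Mul(-2, h)))
Function('L')(z, n) = Add(-9, Mul(3, n)) (Function('L')(z, n) = Add(-6, Mul(3, Add(n, -1))) = Add(-6, Mul(3, Add(-1, n))) = Add(-6, Add(-3, Mul(3, n))) = Add(-9, Mul(3, n)))
Function('d')(E) = Add(-32, Mul(4, E)) (Function('d')(E) = Mul(-4, Add(Add(8, Mul(-2, E)), E)) = Mul(-4, Add(8, Mul(-1, E))) = Add(-32, Mul(4, E)))
Pow(Function('d')(Function('L')(6, 1)), 2) = Pow(Add(-32, Mul(4, Add(-9, Mul(3, 1)))), 2) = Pow(Add(-32, Mul(4, Add(-9, 3))), 2) = Pow(Add(-32, Mul(4, -6)), 2) = Pow(Add(-32, -24), 2) = Pow(-56, 2) = 3136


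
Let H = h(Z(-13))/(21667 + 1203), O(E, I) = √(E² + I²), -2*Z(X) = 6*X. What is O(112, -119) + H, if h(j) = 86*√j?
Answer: 7*√545 + 43*√39/11435 ≈ 163.44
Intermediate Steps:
Z(X) = -3*X
H = 43*√39/11435 (H = (86*√(-3*(-13)))/(21667 + 1203) = (86*√39)/22870 = (86*√39)*(1/22870) = 43*√39/11435 ≈ 0.023484)
O(112, -119) + H = √(112² + (-119)²) + 43*√39/11435 = √(12544 + 14161) + 43*√39/11435 = √26705 + 43*√39/11435 = 7*√545 + 43*√39/11435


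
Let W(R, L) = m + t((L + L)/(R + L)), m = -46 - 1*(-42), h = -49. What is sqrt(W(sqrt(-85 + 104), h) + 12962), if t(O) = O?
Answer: sqrt(635040 - 12958*sqrt(19))/sqrt(49 - sqrt(19)) ≈ 113.84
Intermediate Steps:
m = -4 (m = -46 + 42 = -4)
W(R, L) = -4 + 2*L/(L + R) (W(R, L) = -4 + (L + L)/(R + L) = -4 + (2*L)/(L + R) = -4 + 2*L/(L + R))
sqrt(W(sqrt(-85 + 104), h) + 12962) = sqrt(2*(-1*(-49) - 2*sqrt(-85 + 104))/(-49 + sqrt(-85 + 104)) + 12962) = sqrt(2*(49 - 2*sqrt(19))/(-49 + sqrt(19)) + 12962) = sqrt(12962 + 2*(49 - 2*sqrt(19))/(-49 + sqrt(19)))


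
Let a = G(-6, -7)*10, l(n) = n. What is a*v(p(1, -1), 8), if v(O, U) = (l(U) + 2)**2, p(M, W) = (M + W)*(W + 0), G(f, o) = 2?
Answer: 2000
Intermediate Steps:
p(M, W) = W*(M + W) (p(M, W) = (M + W)*W = W*(M + W))
v(O, U) = (2 + U)**2 (v(O, U) = (U + 2)**2 = (2 + U)**2)
a = 20 (a = 2*10 = 20)
a*v(p(1, -1), 8) = 20*(2 + 8)**2 = 20*10**2 = 20*100 = 2000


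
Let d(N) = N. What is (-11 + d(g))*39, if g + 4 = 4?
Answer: -429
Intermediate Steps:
g = 0 (g = -4 + 4 = 0)
(-11 + d(g))*39 = (-11 + 0)*39 = -11*39 = -429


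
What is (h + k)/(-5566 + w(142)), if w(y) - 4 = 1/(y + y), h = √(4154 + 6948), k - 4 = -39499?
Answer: 11216580/1579607 - 284*√11102/1579607 ≈ 7.0819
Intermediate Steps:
k = -39495 (k = 4 - 39499 = -39495)
h = √11102 ≈ 105.37
w(y) = 4 + 1/(2*y) (w(y) = 4 + 1/(y + y) = 4 + 1/(2*y))
(h + k)/(-5566 + w(142)) = (√11102 - 39495)/(-5566 + (4 + (½)/142)) = (-39495 + √11102)/(-5566 + (4 + (½)*(1/142))) = (-39495 + √11102)/(-5566 + (4 + 1/284)) = (-39495 + √11102)/(-5566 + 1137/284) = (-39495 + √11102)/(-1579607/284) = (-39495 + √11102)*(-284/1579607) = 11216580/1579607 - 284*√11102/1579607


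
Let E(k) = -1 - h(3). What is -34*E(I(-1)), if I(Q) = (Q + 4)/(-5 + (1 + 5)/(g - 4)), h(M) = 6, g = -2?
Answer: 238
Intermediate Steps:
I(Q) = -2/3 - Q/6 (I(Q) = (Q + 4)/(-5 + (1 + 5)/(-2 - 4)) = (4 + Q)/(-5 + 6/(-6)) = (4 + Q)/(-5 + 6*(-1/6)) = (4 + Q)/(-5 - 1) = (4 + Q)/(-6) = (4 + Q)*(-1/6) = -2/3 - Q/6)
E(k) = -7 (E(k) = -1 - 1*6 = -1 - 6 = -7)
-34*E(I(-1)) = -34*(-7) = 238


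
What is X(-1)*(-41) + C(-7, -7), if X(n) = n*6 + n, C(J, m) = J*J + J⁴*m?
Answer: -16471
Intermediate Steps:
C(J, m) = J² + m*J⁴
X(n) = 7*n (X(n) = 6*n + n = 7*n)
X(-1)*(-41) + C(-7, -7) = (7*(-1))*(-41) + ((-7)² - 7*(-7)⁴) = -7*(-41) + (49 - 7*2401) = 287 + (49 - 16807) = 287 - 16758 = -16471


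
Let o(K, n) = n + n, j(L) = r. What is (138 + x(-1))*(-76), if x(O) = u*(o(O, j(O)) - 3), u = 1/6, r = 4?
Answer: -31654/3 ≈ -10551.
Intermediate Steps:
j(L) = 4
o(K, n) = 2*n
u = ⅙ ≈ 0.16667
x(O) = ⅚ (x(O) = (2*4 - 3)/6 = (8 - 3)/6 = (⅙)*5 = ⅚)
(138 + x(-1))*(-76) = (138 + ⅚)*(-76) = (833/6)*(-76) = -31654/3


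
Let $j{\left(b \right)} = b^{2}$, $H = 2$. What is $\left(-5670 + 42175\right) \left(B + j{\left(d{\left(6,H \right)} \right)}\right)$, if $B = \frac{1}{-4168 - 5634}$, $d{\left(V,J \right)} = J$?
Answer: $\frac{1431251535}{9802} \approx 1.4602 \cdot 10^{5}$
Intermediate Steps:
$B = - \frac{1}{9802}$ ($B = \frac{1}{-9802} = - \frac{1}{9802} \approx -0.00010202$)
$\left(-5670 + 42175\right) \left(B + j{\left(d{\left(6,H \right)} \right)}\right) = \left(-5670 + 42175\right) \left(- \frac{1}{9802} + 2^{2}\right) = 36505 \left(- \frac{1}{9802} + 4\right) = 36505 \cdot \frac{39207}{9802} = \frac{1431251535}{9802}$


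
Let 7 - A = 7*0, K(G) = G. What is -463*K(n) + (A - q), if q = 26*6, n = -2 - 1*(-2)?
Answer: -149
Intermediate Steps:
n = 0 (n = -2 + 2 = 0)
q = 156
A = 7 (A = 7 - 7*0 = 7 - 1*0 = 7 + 0 = 7)
-463*K(n) + (A - q) = -463*0 + (7 - 1*156) = 0 + (7 - 156) = 0 - 149 = -149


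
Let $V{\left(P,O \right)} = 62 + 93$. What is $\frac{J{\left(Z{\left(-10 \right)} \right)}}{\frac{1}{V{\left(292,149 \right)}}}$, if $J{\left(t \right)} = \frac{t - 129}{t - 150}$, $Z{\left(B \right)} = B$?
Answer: $\frac{4309}{32} \approx 134.66$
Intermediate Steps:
$V{\left(P,O \right)} = 155$
$J{\left(t \right)} = \frac{-129 + t}{-150 + t}$
$\frac{J{\left(Z{\left(-10 \right)} \right)}}{\frac{1}{V{\left(292,149 \right)}}} = \frac{\frac{1}{-150 - 10} \left(-129 - 10\right)}{\frac{1}{155}} = \frac{1}{-160} \left(-139\right) \frac{1}{\frac{1}{155}} = \left(- \frac{1}{160}\right) \left(-139\right) 155 = \frac{139}{160} \cdot 155 = \frac{4309}{32}$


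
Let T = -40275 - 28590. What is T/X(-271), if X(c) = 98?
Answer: -68865/98 ≈ -702.70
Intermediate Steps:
T = -68865
T/X(-271) = -68865/98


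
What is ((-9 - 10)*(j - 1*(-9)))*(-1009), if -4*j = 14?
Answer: 210881/2 ≈ 1.0544e+5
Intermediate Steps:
j = -7/2 (j = -¼*14 = -7/2 ≈ -3.5000)
((-9 - 10)*(j - 1*(-9)))*(-1009) = ((-9 - 10)*(-7/2 - 1*(-9)))*(-1009) = -19*(-7/2 + 9)*(-1009) = -19*11/2*(-1009) = -209/2*(-1009) = 210881/2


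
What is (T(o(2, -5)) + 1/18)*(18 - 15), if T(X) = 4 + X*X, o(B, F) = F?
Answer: 523/6 ≈ 87.167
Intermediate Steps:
T(X) = 4 + X²
(T(o(2, -5)) + 1/18)*(18 - 15) = ((4 + (-5)²) + 1/18)*(18 - 15) = ((4 + 25) + 1/18)*3 = (29 + 1/18)*3 = (523/18)*3 = 523/6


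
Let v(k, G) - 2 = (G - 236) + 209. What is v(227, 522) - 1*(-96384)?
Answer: 96881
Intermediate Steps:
v(k, G) = -25 + G (v(k, G) = 2 + ((G - 236) + 209) = 2 + ((-236 + G) + 209) = 2 + (-27 + G) = -25 + G)
v(227, 522) - 1*(-96384) = (-25 + 522) - 1*(-96384) = 497 + 96384 = 96881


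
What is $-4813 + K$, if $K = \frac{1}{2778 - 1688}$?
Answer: $- \frac{5246169}{1090} \approx -4813.0$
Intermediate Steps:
$K = \frac{1}{1090} \approx 0.00091743$
$-4813 + K = -4813 + \frac{1}{1090} = - \frac{5246169}{1090}$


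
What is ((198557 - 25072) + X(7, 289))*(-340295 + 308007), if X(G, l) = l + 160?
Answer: -5615980992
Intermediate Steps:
X(G, l) = 160 + l
((198557 - 25072) + X(7, 289))*(-340295 + 308007) = ((198557 - 25072) + (160 + 289))*(-340295 + 308007) = (173485 + 449)*(-32288) = 173934*(-32288) = -5615980992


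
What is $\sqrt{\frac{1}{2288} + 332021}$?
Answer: $\frac{\sqrt{108631959007}}{572} \approx 576.21$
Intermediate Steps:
$\sqrt{\frac{1}{2288} + 332021} = \sqrt{\frac{759664049}{2288}} = \frac{\sqrt{108631959007}}{572}$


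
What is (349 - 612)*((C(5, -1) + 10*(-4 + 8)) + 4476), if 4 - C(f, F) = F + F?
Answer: -1189286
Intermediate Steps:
C(f, F) = 4 - 2*F (C(f, F) = 4 - (F + F) = 4 - 2*F)
(349 - 612)*((C(5, -1) + 10*(-4 + 8)) + 4476) = (349 - 612)*(((4 - 2*(-1)) + 10*(-4 + 8)) + 4476) = -263*(((4 + 2) + 10*4) + 4476) = -263*((6 + 40) + 4476) = -263*(46 + 4476) = -263*4522 = -1189286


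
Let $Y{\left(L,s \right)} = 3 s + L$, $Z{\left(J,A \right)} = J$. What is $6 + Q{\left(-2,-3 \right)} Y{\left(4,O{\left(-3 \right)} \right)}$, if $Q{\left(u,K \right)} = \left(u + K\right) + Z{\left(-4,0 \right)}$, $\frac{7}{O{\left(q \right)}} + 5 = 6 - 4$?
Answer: $33$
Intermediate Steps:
$O{\left(q \right)} = - \frac{7}{3}$ ($O{\left(q \right)} = \frac{7}{-5 + \left(6 - 4\right)} = \frac{7}{-5 + 2} = \frac{7}{-3} = 7 \left(- \frac{1}{3}\right) = - \frac{7}{3}$)
$Y{\left(L,s \right)} = L + 3 s$
$Q{\left(u,K \right)} = -4 + K + u$ ($Q{\left(u,K \right)} = \left(u + K\right) - 4 = \left(K + u\right) - 4 = -4 + K + u$)
$6 + Q{\left(-2,-3 \right)} Y{\left(4,O{\left(-3 \right)} \right)} = 6 + \left(-4 - 3 - 2\right) \left(4 + 3 \left(- \frac{7}{3}\right)\right) = 6 - 9 \left(4 - 7\right) = 6 - -27 = 6 + 27 = 33$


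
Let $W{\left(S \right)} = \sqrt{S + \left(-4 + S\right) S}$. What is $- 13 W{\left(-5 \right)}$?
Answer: $- 26 \sqrt{10} \approx -82.219$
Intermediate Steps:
$W{\left(S \right)} = \sqrt{S + S \left(-4 + S\right)}$
$- 13 W{\left(-5 \right)} = - 13 \sqrt{- 5 \left(-3 - 5\right)} = - 13 \sqrt{\left(-5\right) \left(-8\right)} = - 13 \sqrt{40} = - 13 \cdot 2 \sqrt{10} = - 26 \sqrt{10}$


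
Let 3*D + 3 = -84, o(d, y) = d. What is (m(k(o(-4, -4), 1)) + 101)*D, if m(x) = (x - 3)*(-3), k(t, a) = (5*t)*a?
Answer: -4930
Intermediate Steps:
k(t, a) = 5*a*t
D = -29 (D = -1 + (1/3)*(-84) = -1 - 28 = -29)
m(x) = 9 - 3*x (m(x) = (-3 + x)*(-3) = 9 - 3*x)
(m(k(o(-4, -4), 1)) + 101)*D = ((9 - 15*(-4)) + 101)*(-29) = ((9 - 3*(-20)) + 101)*(-29) = ((9 + 60) + 101)*(-29) = (69 + 101)*(-29) = 170*(-29) = -4930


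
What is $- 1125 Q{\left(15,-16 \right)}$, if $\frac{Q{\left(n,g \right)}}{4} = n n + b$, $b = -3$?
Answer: $-999000$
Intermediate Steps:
$Q{\left(n,g \right)} = -12 + 4 n^{2}$ ($Q{\left(n,g \right)} = 4 \left(n n - 3\right) = 4 \left(n^{2} - 3\right) = 4 \left(-3 + n^{2}\right) = -12 + 4 n^{2}$)
$- 1125 Q{\left(15,-16 \right)} = - 1125 \left(-12 + 4 \cdot 15^{2}\right) = - 1125 \left(-12 + 4 \cdot 225\right) = - 1125 \left(-12 + 900\right) = \left(-1125\right) 888 = -999000$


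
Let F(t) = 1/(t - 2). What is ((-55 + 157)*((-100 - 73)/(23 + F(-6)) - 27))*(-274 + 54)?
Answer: 47311000/61 ≈ 7.7559e+5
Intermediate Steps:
F(t) = 1/(-2 + t)
((-55 + 157)*((-100 - 73)/(23 + F(-6)) - 27))*(-274 + 54) = ((-55 + 157)*((-100 - 73)/(23 + 1/(-2 - 6)) - 27))*(-274 + 54) = (102*(-173/(23 + 1/(-8)) - 27))*(-220) = (102*(-173/(23 - 1/8) - 27))*(-220) = (102*(-173/183/8 - 27))*(-220) = (102*(-173*8/183 - 27))*(-220) = (102*(-1384/183 - 27))*(-220) = (102*(-6325/183))*(-220) = -215050/61*(-220) = 47311000/61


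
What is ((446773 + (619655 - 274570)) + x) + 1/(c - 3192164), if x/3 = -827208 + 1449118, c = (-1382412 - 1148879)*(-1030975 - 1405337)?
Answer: 16389375616421213265/6167011446628 ≈ 2.6576e+6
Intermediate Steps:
c = 6167014638792 (c = -2531291*(-2436312) = 6167014638792)
x = 1865730 (x = 3*(-827208 + 1449118) = 3*621910 = 1865730)
((446773 + (619655 - 274570)) + x) + 1/(c - 3192164) = ((446773 + (619655 - 274570)) + 1865730) + 1/(6167014638792 - 3192164) = ((446773 + 345085) + 1865730) + 1/6167011446628 = (791858 + 1865730) + 1/6167011446628 = 2657588 + 1/6167011446628 = 16389375616421213265/6167011446628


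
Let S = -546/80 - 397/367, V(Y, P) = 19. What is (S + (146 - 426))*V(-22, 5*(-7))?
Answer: -80302949/14680 ≈ -5470.2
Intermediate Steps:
S = -116071/14680 (S = -546*1/80 - 397*1/367 = -273/40 - 397/367 = -116071/14680 ≈ -7.9067)
(S + (146 - 426))*V(-22, 5*(-7)) = (-116071/14680 + (146 - 426))*19 = (-116071/14680 - 280)*19 = -4226471/14680*19 = -80302949/14680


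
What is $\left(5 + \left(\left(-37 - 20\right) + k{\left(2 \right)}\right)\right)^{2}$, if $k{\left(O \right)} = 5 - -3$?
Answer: $1936$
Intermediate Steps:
$k{\left(O \right)} = 8$ ($k{\left(O \right)} = 5 + 3 = 8$)
$\left(5 + \left(\left(-37 - 20\right) + k{\left(2 \right)}\right)\right)^{2} = \left(5 + \left(\left(-37 - 20\right) + 8\right)\right)^{2} = \left(5 + \left(-57 + 8\right)\right)^{2} = \left(5 - 49\right)^{2} = \left(-44\right)^{2} = 1936$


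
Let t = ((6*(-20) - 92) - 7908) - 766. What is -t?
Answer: 8886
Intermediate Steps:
t = -8886 (t = ((-120 - 92) - 7908) - 766 = (-212 - 7908) - 766 = -8120 - 766 = -8886)
-t = -1*(-8886) = 8886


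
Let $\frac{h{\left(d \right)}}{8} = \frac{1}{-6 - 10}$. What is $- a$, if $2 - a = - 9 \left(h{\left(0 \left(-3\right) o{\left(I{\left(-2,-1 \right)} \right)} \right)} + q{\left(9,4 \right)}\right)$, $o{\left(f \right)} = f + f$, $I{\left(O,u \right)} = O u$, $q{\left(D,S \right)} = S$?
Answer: $- \frac{67}{2} \approx -33.5$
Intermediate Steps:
$o{\left(f \right)} = 2 f$
$h{\left(d \right)} = - \frac{1}{2}$ ($h{\left(d \right)} = \frac{8}{-6 - 10} = \frac{8}{-16} = 8 \left(- \frac{1}{16}\right) = - \frac{1}{2}$)
$a = \frac{67}{2}$ ($a = 2 - - 9 \left(- \frac{1}{2} + 4\right) = 2 - \left(-9\right) \frac{7}{2} = 2 - - \frac{63}{2} = 2 + \frac{63}{2} = \frac{67}{2} \approx 33.5$)
$- a = \left(-1\right) \frac{67}{2} = - \frac{67}{2}$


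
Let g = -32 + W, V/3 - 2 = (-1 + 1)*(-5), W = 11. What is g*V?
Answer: -126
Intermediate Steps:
V = 6 (V = 6 + 3*((-1 + 1)*(-5)) = 6 + 3*(0*(-5)) = 6 + 3*0 = 6 + 0 = 6)
g = -21 (g = -32 + 11 = -21)
g*V = -21*6 = -126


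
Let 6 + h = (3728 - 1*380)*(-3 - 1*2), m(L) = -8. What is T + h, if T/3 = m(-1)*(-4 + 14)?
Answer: -16986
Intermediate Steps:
h = -16746 (h = -6 + (3728 - 1*380)*(-3 - 1*2) = -6 + (3728 - 380)*(-3 - 2) = -6 + 3348*(-5) = -6 - 16740 = -16746)
T = -240 (T = 3*(-8*(-4 + 14)) = 3*(-8*10) = 3*(-80) = -240)
T + h = -240 - 16746 = -16986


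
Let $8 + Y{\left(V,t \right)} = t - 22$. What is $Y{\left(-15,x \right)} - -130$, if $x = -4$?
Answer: $96$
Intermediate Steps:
$Y{\left(V,t \right)} = -30 + t$ ($Y{\left(V,t \right)} = -8 + \left(t - 22\right) = -8 + \left(-22 + t\right) = -30 + t$)
$Y{\left(-15,x \right)} - -130 = \left(-30 - 4\right) - -130 = -34 + 130 = 96$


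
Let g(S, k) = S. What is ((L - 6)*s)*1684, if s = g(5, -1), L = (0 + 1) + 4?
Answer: -8420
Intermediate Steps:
L = 5 (L = 1 + 4 = 5)
s = 5
((L - 6)*s)*1684 = ((5 - 6)*5)*1684 = -1*5*1684 = -5*1684 = -8420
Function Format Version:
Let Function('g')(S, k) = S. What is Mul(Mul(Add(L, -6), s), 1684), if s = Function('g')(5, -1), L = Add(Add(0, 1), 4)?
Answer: -8420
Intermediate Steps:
L = 5 (L = Add(1, 4) = 5)
s = 5
Mul(Mul(Add(L, -6), s), 1684) = Mul(Mul(Add(5, -6), 5), 1684) = Mul(Mul(-1, 5), 1684) = Mul(-5, 1684) = -8420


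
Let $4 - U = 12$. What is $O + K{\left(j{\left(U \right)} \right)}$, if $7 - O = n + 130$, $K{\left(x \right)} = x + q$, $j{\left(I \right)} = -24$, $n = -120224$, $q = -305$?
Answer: $119772$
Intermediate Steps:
$U = -8$ ($U = 4 - 12 = -8$)
$K{\left(x \right)} = -305 + x$ ($K{\left(x \right)} = x - 305 = -305 + x$)
$O = 120101$ ($O = 7 - \left(-120224 + 130\right) = 7 - -120094 = 7 + 120094 = 120101$)
$O + K{\left(j{\left(U \right)} \right)} = 120101 - 329 = 119772$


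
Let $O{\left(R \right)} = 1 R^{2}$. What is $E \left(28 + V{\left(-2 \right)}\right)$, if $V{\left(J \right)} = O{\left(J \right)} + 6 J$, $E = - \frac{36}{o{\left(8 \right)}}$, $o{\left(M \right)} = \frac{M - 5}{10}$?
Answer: $-2400$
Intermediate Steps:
$o{\left(M \right)} = - \frac{1}{2} + \frac{M}{10}$ ($o{\left(M \right)} = \left(-5 + M\right) \frac{1}{10} = - \frac{1}{2} + \frac{M}{10}$)
$O{\left(R \right)} = R^{2}$
$E = -120$ ($E = - \frac{36}{- \frac{1}{2} + \frac{1}{10} \cdot 8} = - \frac{36}{- \frac{1}{2} + \frac{4}{5}} = - \frac{36}{\frac{3}{10}} = \left(-36\right) \frac{10}{3} = -120$)
$V{\left(J \right)} = J^{2} + 6 J$
$E \left(28 + V{\left(-2 \right)}\right) = - 120 \left(28 - 2 \left(6 - 2\right)\right) = - 120 \left(28 - 8\right) = \left(-120\right) 20 = -2400$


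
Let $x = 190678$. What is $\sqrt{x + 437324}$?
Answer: $3 \sqrt{69778} \approx 792.47$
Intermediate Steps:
$\sqrt{x + 437324} = \sqrt{190678 + 437324} = \sqrt{628002} = 3 \sqrt{69778}$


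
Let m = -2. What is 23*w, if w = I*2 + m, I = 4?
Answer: 138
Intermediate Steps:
w = 6 (w = 4*2 - 2 = 8 - 2 = 6)
23*w = 23*6 = 138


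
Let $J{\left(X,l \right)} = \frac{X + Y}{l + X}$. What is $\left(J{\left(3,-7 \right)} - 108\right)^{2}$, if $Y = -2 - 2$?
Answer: $\frac{185761}{16} \approx 11610.0$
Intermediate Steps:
$Y = -4$
$J{\left(X,l \right)} = \frac{-4 + X}{X + l}$ ($J{\left(X,l \right)} = \frac{X - 4}{l + X} = \frac{-4 + X}{X + l}$)
$\left(J{\left(3,-7 \right)} - 108\right)^{2} = \left(\frac{-4 + 3}{3 - 7} - 108\right)^{2} = \left(\frac{1}{-4} \left(-1\right) - 108\right)^{2} = \left(\left(- \frac{1}{4}\right) \left(-1\right) - 108\right)^{2} = \left(\frac{1}{4} - 108\right)^{2} = \left(- \frac{431}{4}\right)^{2} = \frac{185761}{16}$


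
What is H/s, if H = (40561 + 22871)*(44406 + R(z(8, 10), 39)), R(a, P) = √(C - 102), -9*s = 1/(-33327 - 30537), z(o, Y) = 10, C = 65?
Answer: 1619006845848192 + 36459191232*I*√37 ≈ 1.619e+15 + 2.2177e+11*I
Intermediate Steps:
s = 1/574776 (s = -1/(9*(-33327 - 30537)) = -⅑/(-63864) = -⅑*(-1/63864) = 1/574776 ≈ 1.7398e-6)
R(a, P) = I*√37 (R(a, P) = √(65 - 102) = √(-37) = I*√37)
H = 2816761392 + 63432*I*√37 (H = (40561 + 22871)*(44406 + I*√37) = 63432*(44406 + I*√37) = 2816761392 + 63432*I*√37 ≈ 2.8168e+9 + 3.8584e+5*I)
H/s = (2816761392 + 63432*I*√37)/(1/574776) = (2816761392 + 63432*I*√37)*574776 = 1619006845848192 + 36459191232*I*√37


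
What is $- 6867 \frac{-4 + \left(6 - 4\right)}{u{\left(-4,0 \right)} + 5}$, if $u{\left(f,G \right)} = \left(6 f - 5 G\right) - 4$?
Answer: $- \frac{13734}{23} \approx -597.13$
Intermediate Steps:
$u{\left(f,G \right)} = -4 - 5 G + 6 f$ ($u{\left(f,G \right)} = \left(- 5 G + 6 f\right) - 4 = -4 - 5 G + 6 f$)
$- 6867 \frac{-4 + \left(6 - 4\right)}{u{\left(-4,0 \right)} + 5} = - 6867 \frac{-4 + \left(6 - 4\right)}{\left(-4 - 0 + 6 \left(-4\right)\right) + 5} = - 6867 \frac{-4 + 2}{\left(-4 + 0 - 24\right) + 5} = - 6867 \left(- \frac{2}{-28 + 5}\right) = - 6867 \left(- \frac{2}{-23}\right) = - 6867 \left(\left(-2\right) \left(- \frac{1}{23}\right)\right) = \left(-6867\right) \frac{2}{23} = - \frac{13734}{23}$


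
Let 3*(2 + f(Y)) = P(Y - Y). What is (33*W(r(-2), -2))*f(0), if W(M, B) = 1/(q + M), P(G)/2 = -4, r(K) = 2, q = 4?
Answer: -77/3 ≈ -25.667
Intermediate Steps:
P(G) = -8 (P(G) = 2*(-4) = -8)
f(Y) = -14/3 (f(Y) = -2 + (⅓)*(-8) = -2 - 8/3 = -14/3)
W(M, B) = 1/(4 + M)
(33*W(r(-2), -2))*f(0) = (33/(4 + 2))*(-14/3) = (33/6)*(-14/3) = (33*(⅙))*(-14/3) = (11/2)*(-14/3) = -77/3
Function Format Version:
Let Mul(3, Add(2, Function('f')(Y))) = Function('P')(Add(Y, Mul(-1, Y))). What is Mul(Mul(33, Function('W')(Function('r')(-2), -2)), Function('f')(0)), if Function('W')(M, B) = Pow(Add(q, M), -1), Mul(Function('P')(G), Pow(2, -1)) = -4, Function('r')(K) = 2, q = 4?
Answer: Rational(-77, 3) ≈ -25.667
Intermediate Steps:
Function('P')(G) = -8 (Function('P')(G) = Mul(2, -4) = -8)
Function('f')(Y) = Rational(-14, 3) (Function('f')(Y) = Add(-2, Mul(Rational(1, 3), -8)) = Add(-2, Rational(-8, 3)) = Rational(-14, 3))
Function('W')(M, B) = Pow(Add(4, M), -1)
Mul(Mul(33, Function('W')(Function('r')(-2), -2)), Function('f')(0)) = Mul(Mul(33, Pow(Add(4, 2), -1)), Rational(-14, 3)) = Mul(Mul(33, Pow(6, -1)), Rational(-14, 3)) = Mul(Mul(33, Rational(1, 6)), Rational(-14, 3)) = Mul(Rational(11, 2), Rational(-14, 3)) = Rational(-77, 3)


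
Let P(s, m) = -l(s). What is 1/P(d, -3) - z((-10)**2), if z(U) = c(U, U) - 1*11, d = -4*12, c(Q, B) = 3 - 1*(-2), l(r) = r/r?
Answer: 5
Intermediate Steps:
l(r) = 1
c(Q, B) = 5 (c(Q, B) = 3 + 2 = 5)
d = -48
P(s, m) = -1 (P(s, m) = -1*1 = -1)
z(U) = -6 (z(U) = 5 - 1*11 = 5 - 11 = -6)
1/P(d, -3) - z((-10)**2) = 1/(-1) - 1*(-6) = -1 + 6 = 5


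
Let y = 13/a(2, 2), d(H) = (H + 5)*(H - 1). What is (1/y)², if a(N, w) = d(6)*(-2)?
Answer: 12100/169 ≈ 71.598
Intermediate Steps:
d(H) = (-1 + H)*(5 + H) (d(H) = (5 + H)*(-1 + H) = (-1 + H)*(5 + H))
a(N, w) = -110 (a(N, w) = (-5 + 6² + 4*6)*(-2) = (-5 + 36 + 24)*(-2) = 55*(-2) = -110)
y = -13/110 (y = 13/(-110) = 13*(-1/110) = -13/110 ≈ -0.11818)
(1/y)² = (1/(-13/110))² = (-110/13)² = 12100/169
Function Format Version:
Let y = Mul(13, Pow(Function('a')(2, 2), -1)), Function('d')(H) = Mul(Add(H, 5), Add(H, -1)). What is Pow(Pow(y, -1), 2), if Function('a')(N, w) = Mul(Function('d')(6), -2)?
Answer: Rational(12100, 169) ≈ 71.598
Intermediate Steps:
Function('d')(H) = Mul(Add(-1, H), Add(5, H)) (Function('d')(H) = Mul(Add(5, H), Add(-1, H)) = Mul(Add(-1, H), Add(5, H)))
Function('a')(N, w) = -110 (Function('a')(N, w) = Mul(Add(-5, Pow(6, 2), Mul(4, 6)), -2) = Mul(Add(-5, 36, 24), -2) = Mul(55, -2) = -110)
y = Rational(-13, 110) (y = Mul(13, Pow(-110, -1)) = Mul(13, Rational(-1, 110)) = Rational(-13, 110) ≈ -0.11818)
Pow(Pow(y, -1), 2) = Pow(Pow(Rational(-13, 110), -1), 2) = Pow(Rational(-110, 13), 2) = Rational(12100, 169)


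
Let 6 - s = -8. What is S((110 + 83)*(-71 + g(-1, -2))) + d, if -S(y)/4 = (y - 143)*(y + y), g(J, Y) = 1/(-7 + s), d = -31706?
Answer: -74078943290/49 ≈ -1.5118e+9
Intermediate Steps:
s = 14 (s = 6 - 1*(-8) = 6 + 8 = 14)
g(J, Y) = ⅐ (g(J, Y) = 1/(-7 + 14) = 1/7 = ⅐)
S(y) = -8*y*(-143 + y) (S(y) = -4*(y - 143)*(y + y) = -4*(-143 + y)*2*y = -8*y*(-143 + y))
S((110 + 83)*(-71 + g(-1, -2))) + d = 8*((110 + 83)*(-71 + ⅐))*(143 - (110 + 83)*(-71 + ⅐)) - 31706 = 8*(193*(-496/7))*(143 - 193*(-496)/7) - 31706 = 8*(-95728/7)*(143 - 1*(-95728/7)) - 31706 = 8*(-95728/7)*(143 + 95728/7) - 31706 = 8*(-95728/7)*(96729/7) - 31706 = -74077389696/49 - 31706 = -74078943290/49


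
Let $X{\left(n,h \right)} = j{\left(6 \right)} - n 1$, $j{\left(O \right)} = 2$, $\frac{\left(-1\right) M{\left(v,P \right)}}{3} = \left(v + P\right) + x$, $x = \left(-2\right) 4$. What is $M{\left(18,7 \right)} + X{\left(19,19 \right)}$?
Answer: $-68$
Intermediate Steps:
$x = -8$
$M{\left(v,P \right)} = 24 - 3 P - 3 v$ ($M{\left(v,P \right)} = - 3 \left(\left(v + P\right) - 8\right) = - 3 \left(\left(P + v\right) - 8\right) = - 3 \left(-8 + P + v\right) = 24 - 3 P - 3 v$)
$X{\left(n,h \right)} = 2 - n$ ($X{\left(n,h \right)} = 2 - n 1 = 2 - n$)
$M{\left(18,7 \right)} + X{\left(19,19 \right)} = \left(24 - 21 - 54\right) + \left(2 - 19\right) = -51 - 17 = -68$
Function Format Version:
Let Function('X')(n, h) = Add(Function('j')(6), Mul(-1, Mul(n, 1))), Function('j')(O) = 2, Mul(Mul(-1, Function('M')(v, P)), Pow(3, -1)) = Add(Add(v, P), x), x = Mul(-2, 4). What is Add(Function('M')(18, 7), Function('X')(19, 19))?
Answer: -68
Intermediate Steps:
x = -8
Function('M')(v, P) = Add(24, Mul(-3, P), Mul(-3, v)) (Function('M')(v, P) = Mul(-3, Add(Add(v, P), -8)) = Mul(-3, Add(Add(P, v), -8)) = Mul(-3, Add(-8, P, v)) = Add(24, Mul(-3, P), Mul(-3, v)))
Function('X')(n, h) = Add(2, Mul(-1, n)) (Function('X')(n, h) = Add(2, Mul(-1, Mul(n, 1))) = Add(2, Mul(-1, n)))
Add(Function('M')(18, 7), Function('X')(19, 19)) = Add(Add(24, Mul(-3, 7), Mul(-3, 18)), Add(2, Mul(-1, 19))) = Add(Add(24, -21, -54), Add(2, -19)) = Add(-51, -17) = -68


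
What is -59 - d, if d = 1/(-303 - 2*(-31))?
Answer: -14218/241 ≈ -58.996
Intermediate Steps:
d = -1/241 (d = 1/(-303 + 62) = 1/(-241) = -1/241 ≈ -0.0041494)
-59 - d = -59 - 1*(-1/241) = -59 + 1/241 = -14218/241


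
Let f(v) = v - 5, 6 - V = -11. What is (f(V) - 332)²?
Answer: 102400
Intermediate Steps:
V = 17 (V = 6 - 1*(-11) = 6 + 11 = 17)
f(v) = -5 + v
(f(V) - 332)² = ((-5 + 17) - 332)² = (12 - 332)² = (-320)² = 102400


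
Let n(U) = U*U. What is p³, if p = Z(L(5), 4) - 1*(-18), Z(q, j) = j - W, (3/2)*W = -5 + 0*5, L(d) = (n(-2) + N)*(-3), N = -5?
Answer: 438976/27 ≈ 16258.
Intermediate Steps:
n(U) = U²
L(d) = 3 (L(d) = ((-2)² - 5)*(-3) = (4 - 5)*(-3) = -1*(-3) = 3)
W = -10/3 (W = 2*(-5 + 0*5)/3 = 2*(-5 + 0)/3 = (⅔)*(-5) = -10/3 ≈ -3.3333)
Z(q, j) = 10/3 + j (Z(q, j) = j - 1*(-10/3) = j + 10/3 = 10/3 + j)
p = 76/3 (p = (10/3 + 4) - 1*(-18) = 22/3 + 18 = 76/3 ≈ 25.333)
p³ = (76/3)³ = 438976/27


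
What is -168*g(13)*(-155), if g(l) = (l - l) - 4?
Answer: -104160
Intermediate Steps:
g(l) = -4 (g(l) = 0 - 4 = -4)
-168*g(13)*(-155) = -168*(-4)*(-155) = 672*(-155) = -104160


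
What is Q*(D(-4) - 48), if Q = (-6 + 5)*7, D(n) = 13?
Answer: 245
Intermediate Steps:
Q = -7 (Q = -1*7 = -7)
Q*(D(-4) - 48) = -7*(13 - 48) = -7*(-35) = 245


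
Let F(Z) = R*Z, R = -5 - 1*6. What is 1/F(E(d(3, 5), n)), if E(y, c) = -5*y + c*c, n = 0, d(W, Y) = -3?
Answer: -1/165 ≈ -0.0060606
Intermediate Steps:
E(y, c) = c**2 - 5*y (E(y, c) = -5*y + c**2 = c**2 - 5*y)
R = -11 (R = -5 - 6 = -11)
F(Z) = -11*Z
1/F(E(d(3, 5), n)) = 1/(-11*(0**2 - 5*(-3))) = 1/(-11*(0 + 15)) = 1/(-11*15) = 1/(-165) = -1/165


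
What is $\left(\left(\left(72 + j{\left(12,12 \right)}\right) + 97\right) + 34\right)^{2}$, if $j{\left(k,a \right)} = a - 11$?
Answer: $41616$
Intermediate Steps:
$j{\left(k,a \right)} = -11 + a$
$\left(\left(\left(72 + j{\left(12,12 \right)}\right) + 97\right) + 34\right)^{2} = \left(\left(\left(72 + \left(-11 + 12\right)\right) + 97\right) + 34\right)^{2} = \left(\left(\left(72 + 1\right) + 97\right) + 34\right)^{2} = \left(\left(73 + 97\right) + 34\right)^{2} = \left(170 + 34\right)^{2} = 204^{2} = 41616$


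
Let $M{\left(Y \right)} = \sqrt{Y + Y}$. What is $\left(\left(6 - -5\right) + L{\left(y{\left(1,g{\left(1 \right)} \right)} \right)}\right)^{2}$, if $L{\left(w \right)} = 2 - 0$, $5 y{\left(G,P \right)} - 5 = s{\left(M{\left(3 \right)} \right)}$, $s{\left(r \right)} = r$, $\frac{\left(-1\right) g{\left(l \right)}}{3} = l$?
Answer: $169$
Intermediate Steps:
$M{\left(Y \right)} = \sqrt{2} \sqrt{Y}$ ($M{\left(Y \right)} = \sqrt{2 Y} = \sqrt{2} \sqrt{Y}$)
$g{\left(l \right)} = - 3 l$
$y{\left(G,P \right)} = 1 + \frac{\sqrt{6}}{5}$ ($y{\left(G,P \right)} = 1 + \frac{\sqrt{2} \sqrt{3}}{5} = 1 + \frac{\sqrt{6}}{5}$)
$L{\left(w \right)} = 2$ ($L{\left(w \right)} = 2 + 0 = 2$)
$\left(\left(6 - -5\right) + L{\left(y{\left(1,g{\left(1 \right)} \right)} \right)}\right)^{2} = \left(\left(6 - -5\right) + 2\right)^{2} = \left(\left(6 + 5\right) + 2\right)^{2} = \left(11 + 2\right)^{2} = 13^{2} = 169$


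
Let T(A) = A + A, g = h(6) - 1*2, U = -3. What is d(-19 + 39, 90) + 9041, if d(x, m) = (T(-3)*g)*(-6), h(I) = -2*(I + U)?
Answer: 8753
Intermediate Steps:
h(I) = 6 - 2*I (h(I) = -2*(I - 3) = -2*(-3 + I) = 6 - 2*I)
g = -8 (g = (6 - 2*6) - 1*2 = (6 - 12) - 2 = -6 - 2 = -8)
T(A) = 2*A
d(x, m) = -288 (d(x, m) = ((2*(-3))*(-8))*(-6) = -6*(-8)*(-6) = 48*(-6) = -288)
d(-19 + 39, 90) + 9041 = -288 + 9041 = 8753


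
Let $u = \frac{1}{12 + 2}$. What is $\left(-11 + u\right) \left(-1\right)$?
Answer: $\frac{153}{14} \approx 10.929$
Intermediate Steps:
$u = \frac{1}{14} \approx 0.071429$
$\left(-11 + u\right) \left(-1\right) = \left(-11 + \frac{1}{14}\right) \left(-1\right) = \left(- \frac{153}{14}\right) \left(-1\right) = \frac{153}{14}$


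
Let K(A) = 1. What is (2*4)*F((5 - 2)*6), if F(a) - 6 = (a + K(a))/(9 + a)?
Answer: 1448/27 ≈ 53.630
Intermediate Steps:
F(a) = 6 + (1 + a)/(9 + a) (F(a) = 6 + (a + 1)/(9 + a) = 6 + (1 + a)/(9 + a))
(2*4)*F((5 - 2)*6) = (2*4)*((55 + 7*((5 - 2)*6))/(9 + (5 - 2)*6)) = 8*((55 + 7*(3*6))/(9 + 3*6)) = 8*((55 + 7*18)/(9 + 18)) = 8*((55 + 126)/27) = 8*((1/27)*181) = 8*(181/27) = 1448/27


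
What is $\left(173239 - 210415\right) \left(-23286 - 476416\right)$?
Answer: $18576921552$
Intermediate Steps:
$\left(173239 - 210415\right) \left(-23286 - 476416\right) = \left(-37176\right) \left(-499702\right) = 18576921552$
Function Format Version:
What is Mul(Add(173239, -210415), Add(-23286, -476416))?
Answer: 18576921552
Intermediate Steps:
Mul(Add(173239, -210415), Add(-23286, -476416)) = Mul(-37176, -499702) = 18576921552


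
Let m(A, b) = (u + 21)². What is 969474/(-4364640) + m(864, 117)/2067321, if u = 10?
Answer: -37037398891/167094665360 ≈ -0.22166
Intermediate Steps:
m(A, b) = 961 (m(A, b) = (10 + 21)² = 31² = 961)
969474/(-4364640) + m(864, 117)/2067321 = 969474/(-4364640) + 961/2067321 = 969474*(-1/4364640) + 961*(1/2067321) = -161579/727440 + 961/2067321 = -37037398891/167094665360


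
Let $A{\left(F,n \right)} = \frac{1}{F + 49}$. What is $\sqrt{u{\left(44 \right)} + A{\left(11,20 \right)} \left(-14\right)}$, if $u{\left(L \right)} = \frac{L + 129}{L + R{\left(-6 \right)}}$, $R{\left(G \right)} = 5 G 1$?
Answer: $\frac{\sqrt{133665}}{105} \approx 3.4819$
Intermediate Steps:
$R{\left(G \right)} = 5 G$
$A{\left(F,n \right)} = \frac{1}{49 + F}$
$u{\left(L \right)} = \frac{129 + L}{-30 + L}$ ($u{\left(L \right)} = \frac{L + 129}{L + 5 \left(-6\right)} = \frac{129 + L}{L - 30} = \frac{129 + L}{-30 + L}$)
$\sqrt{u{\left(44 \right)} + A{\left(11,20 \right)} \left(-14\right)} = \sqrt{\frac{129 + 44}{-30 + 44} + \frac{1}{49 + 11} \left(-14\right)} = \sqrt{\frac{1}{14} \cdot 173 + \frac{1}{60} \left(-14\right)} = \sqrt{\frac{173}{14} - \frac{7}{30}} = \sqrt{\frac{1273}{105}} = \frac{\sqrt{133665}}{105}$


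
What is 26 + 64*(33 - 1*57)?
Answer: -1510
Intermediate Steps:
26 + 64*(33 - 1*57) = 26 + 64*(33 - 57) = 26 + 64*(-24) = 26 - 1536 = -1510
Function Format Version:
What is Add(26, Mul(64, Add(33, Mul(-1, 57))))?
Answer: -1510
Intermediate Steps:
Add(26, Mul(64, Add(33, Mul(-1, 57)))) = Add(26, Mul(64, Add(33, -57))) = Add(26, Mul(64, -24)) = Add(26, -1536) = -1510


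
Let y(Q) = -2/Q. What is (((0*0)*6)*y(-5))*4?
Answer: 0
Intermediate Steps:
(((0*0)*6)*y(-5))*4 = (((0*0)*6)*(-2/(-5)))*4 = ((0*6)*(-2*(-⅕)))*4 = (0*(⅖))*4 = 0*4 = 0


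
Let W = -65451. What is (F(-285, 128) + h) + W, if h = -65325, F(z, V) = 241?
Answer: -130535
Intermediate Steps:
(F(-285, 128) + h) + W = (241 - 65325) - 65451 = -65084 - 65451 = -130535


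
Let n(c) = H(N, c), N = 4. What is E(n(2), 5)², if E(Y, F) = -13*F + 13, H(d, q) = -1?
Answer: 2704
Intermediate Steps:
n(c) = -1
E(Y, F) = 13 - 13*F
E(n(2), 5)² = (13 - 13*5)² = (13 - 65)² = (-52)² = 2704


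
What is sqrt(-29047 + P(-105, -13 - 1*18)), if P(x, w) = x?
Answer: 4*I*sqrt(1822) ≈ 170.74*I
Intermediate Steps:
sqrt(-29047 + P(-105, -13 - 1*18)) = sqrt(-29047 - 105) = sqrt(-29152) = 4*I*sqrt(1822)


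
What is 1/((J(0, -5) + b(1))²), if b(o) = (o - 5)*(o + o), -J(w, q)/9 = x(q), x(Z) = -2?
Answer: 1/100 ≈ 0.010000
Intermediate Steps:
J(w, q) = 18 (J(w, q) = -9*(-2) = 18)
b(o) = 2*o*(-5 + o) (b(o) = (-5 + o)*(2*o) = 2*o*(-5 + o))
1/((J(0, -5) + b(1))²) = 1/((18 + 2*1*(-5 + 1))²) = 1/((18 + 2*1*(-4))²) = 1/((18 - 8)²) = 1/(10²) = 1/100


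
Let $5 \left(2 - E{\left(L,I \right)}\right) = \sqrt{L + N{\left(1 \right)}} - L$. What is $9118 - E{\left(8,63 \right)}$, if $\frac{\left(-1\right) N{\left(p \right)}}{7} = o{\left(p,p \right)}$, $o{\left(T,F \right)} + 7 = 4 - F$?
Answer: $\frac{45578}{5} \approx 9115.6$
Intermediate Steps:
$o{\left(T,F \right)} = -3 - F$ ($o{\left(T,F \right)} = -7 - \left(-4 + F\right) = -3 - F$)
$N{\left(p \right)} = 21 + 7 p$ ($N{\left(p \right)} = - 7 \left(-3 - p\right) = 21 + 7 p$)
$E{\left(L,I \right)} = 2 - \frac{\sqrt{28 + L}}{5} + \frac{L}{5}$ ($E{\left(L,I \right)} = 2 - \frac{\sqrt{L + \left(21 + 7 \cdot 1\right)} - L}{5} = 2 - \frac{\sqrt{L + \left(21 + 7\right)} - L}{5} = 2 - \frac{\sqrt{L + 28} - L}{5} = 2 - \frac{\sqrt{28 + L} - L}{5} = 2 + \left(- \frac{\sqrt{28 + L}}{5} + \frac{L}{5}\right) = 2 - \frac{\sqrt{28 + L}}{5} + \frac{L}{5}$)
$9118 - E{\left(8,63 \right)} = 9118 - \left(2 - \frac{\sqrt{28 + 8}}{5} + \frac{1}{5} \cdot 8\right) = 9118 - \left(2 - \frac{\sqrt{36}}{5} + \frac{8}{5}\right) = 9118 - \left(2 - \frac{6}{5} + \frac{8}{5}\right) = 9118 - \frac{12}{5} = \frac{45578}{5}$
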